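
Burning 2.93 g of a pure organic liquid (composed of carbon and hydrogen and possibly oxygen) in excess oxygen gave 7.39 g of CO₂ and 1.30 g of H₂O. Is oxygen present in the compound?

mol C = 7.39 g CO₂ ÷ 44.009 g/mol = 0.1679 mol
mol H = 2 × 1.30 g H₂O ÷ 18.015 g/mol = 0.1443 mol
C and H account for only 2.162 g of the 2.93 g sample; the remaining 0.7676 g must be oxygen.

yes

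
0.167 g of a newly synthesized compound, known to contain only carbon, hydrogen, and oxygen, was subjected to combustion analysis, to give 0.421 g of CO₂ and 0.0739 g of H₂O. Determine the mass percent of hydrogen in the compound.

5.0%

mol C = 0.421 g CO₂ ÷ 44.009 g/mol = 0.009566 mol
mol H = 2 × 0.0739 g H₂O ÷ 18.015 g/mol = 0.008204 mol
mass O = 0.167 − (0.1149 + 0.008270) = 0.04383 g → mol O = 0.04383 ÷ 15.999 = 0.002740 mol
mass % H = 0.008270 g ÷ 0.167 g × 100%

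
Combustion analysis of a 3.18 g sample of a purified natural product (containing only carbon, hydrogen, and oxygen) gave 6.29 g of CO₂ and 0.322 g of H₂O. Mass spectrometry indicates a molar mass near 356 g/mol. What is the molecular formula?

mol C = 6.29 g CO₂ ÷ 44.009 g/mol = 0.1429 mol
mol H = 2 × 0.322 g H₂O ÷ 18.015 g/mol = 0.03575 mol
mass O = 3.18 − (1.717 + 0.03603) = 1.427 g → mol O = 1.427 ÷ 15.999 = 0.08921 mol
Divide by the smallest (0.03575 mol): C 3.998, H 1.000, O 2.496
Multiplying each by 2 gives whole numbers: C 8.00, H 2.00, O 4.99
Empirical formula: C8H2O5
Empirical-formula mass = 178.10 g/mol; 356 ÷ 178.10 ≈ 2, so the molecular formula is C16H4O10.

C16H4O10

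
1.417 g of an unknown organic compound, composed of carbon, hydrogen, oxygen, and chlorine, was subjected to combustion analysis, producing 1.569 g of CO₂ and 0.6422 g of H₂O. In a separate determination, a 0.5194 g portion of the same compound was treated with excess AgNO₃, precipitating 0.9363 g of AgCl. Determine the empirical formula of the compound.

C2H4ClO

mol C = 1.569 g CO₂ ÷ 44.009 g/mol = 0.035652 mol
mol H = 2 × 0.6422 g H₂O ÷ 18.015 g/mol = 0.071296 mol
From the AgCl data: mol Cl per gram of compound = (0.9363 ÷ 143.318) ÷ 0.5194 = 0.012578 mol/g, so in the 1.417 g combustion sample mol Cl = 0.017823 mol
mass O = 1.417 − (0.42821 + 0.071867 + 0.63183) = 0.28509 g → mol O = 0.28509 ÷ 15.999 = 0.017819 mol
Divide by the smallest (0.017819 mol): C 2.001, H 4.001, Cl 1.000, O 1.000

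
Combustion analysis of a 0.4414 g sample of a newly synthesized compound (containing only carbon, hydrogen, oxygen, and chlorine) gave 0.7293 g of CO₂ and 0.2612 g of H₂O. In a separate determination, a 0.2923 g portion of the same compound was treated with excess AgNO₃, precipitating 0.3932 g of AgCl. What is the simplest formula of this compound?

mol C = 0.7293 g CO₂ ÷ 44.009 g/mol = 0.016572 mol
mol H = 2 × 0.2612 g H₂O ÷ 18.015 g/mol = 0.028998 mol
From the AgCl data: mol Cl per gram of compound = (0.3932 ÷ 143.318) ÷ 0.2923 = 0.0093861 mol/g, so in the 0.4414 g combustion sample mol Cl = 0.0041430 mol
mass O = 0.4414 − (0.19904 + 0.029230 + 0.14687) = 0.066259 g → mol O = 0.066259 ÷ 15.999 = 0.0041414 mol
Divide by the smallest (0.0041414 mol): C 4.001, H 7.002, Cl 1.000, O 1.000

C4H7ClO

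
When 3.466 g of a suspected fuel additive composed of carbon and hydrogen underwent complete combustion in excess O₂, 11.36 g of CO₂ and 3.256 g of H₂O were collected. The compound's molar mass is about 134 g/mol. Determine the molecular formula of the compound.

C10H14

mol C = 11.36 g CO₂ ÷ 44.009 g/mol = 0.25813 mol
mol H = 2 × 3.256 g H₂O ÷ 18.015 g/mol = 0.36148 mol
Divide by the smallest (0.25813 mol): C 1.000, H 1.400
Multiplying each by 5 gives whole numbers: C 5.00, H 7.00
Empirical formula: C5H7
Empirical-formula mass = 67.11 g/mol; 134 ÷ 67.11 ≈ 2, so the molecular formula is C10H14.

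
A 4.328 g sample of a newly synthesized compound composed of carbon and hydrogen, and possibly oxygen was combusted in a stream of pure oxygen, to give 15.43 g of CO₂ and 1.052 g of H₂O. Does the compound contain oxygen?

mol C = 15.43 g CO₂ ÷ 44.009 g/mol = 0.35061 mol
mol H = 2 × 1.052 g H₂O ÷ 18.015 g/mol = 0.11679 mol
C and H together account for 4.3289 g — essentially the entire 4.328 g sample — so the compound contains no oxygen.

no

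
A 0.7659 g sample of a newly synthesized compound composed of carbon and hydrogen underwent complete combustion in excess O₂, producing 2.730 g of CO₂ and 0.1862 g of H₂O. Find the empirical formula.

C3H

mol C = 2.730 g CO₂ ÷ 44.009 g/mol = 0.062033 mol
mol H = 2 × 0.1862 g H₂O ÷ 18.015 g/mol = 0.020672 mol
Divide by the smallest (0.020672 mol): C 3.001, H 1.000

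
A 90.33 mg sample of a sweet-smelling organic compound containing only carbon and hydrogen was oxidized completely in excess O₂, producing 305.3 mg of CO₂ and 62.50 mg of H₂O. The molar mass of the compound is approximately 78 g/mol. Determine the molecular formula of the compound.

C6H6

mol C = 0.3053 g CO₂ ÷ 44.009 g/mol = 0.0069372 mol
mol H = 2 × 0.06250 g H₂O ÷ 18.015 g/mol = 0.0069387 mol
Divide by the smallest (0.0069372 mol): C 1.000, H 1.000
Empirical formula: CH
Empirical-formula mass = 13.02 g/mol; 78 ÷ 13.02 ≈ 6, so the molecular formula is C6H6.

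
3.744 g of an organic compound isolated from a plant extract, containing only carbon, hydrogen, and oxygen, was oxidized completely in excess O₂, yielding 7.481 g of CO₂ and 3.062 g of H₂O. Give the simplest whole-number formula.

mol C = 7.481 g CO₂ ÷ 44.009 g/mol = 0.16999 mol
mol H = 2 × 3.062 g H₂O ÷ 18.015 g/mol = 0.33994 mol
mass O = 3.744 − (2.0417 + 0.34266) = 1.3596 g → mol O = 1.3596 ÷ 15.999 = 0.084981 mol
Divide by the smallest (0.084981 mol): C 2.000, H 4.000, O 1.000

C2H4O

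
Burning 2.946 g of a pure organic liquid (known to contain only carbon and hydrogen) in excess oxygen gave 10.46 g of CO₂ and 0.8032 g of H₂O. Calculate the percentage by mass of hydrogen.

mol C = 10.46 g CO₂ ÷ 44.009 g/mol = 0.23768 mol
mol H = 2 × 0.8032 g H₂O ÷ 18.015 g/mol = 0.089170 mol
mass % H = 0.089883 g ÷ 2.946 g × 100%

3.05%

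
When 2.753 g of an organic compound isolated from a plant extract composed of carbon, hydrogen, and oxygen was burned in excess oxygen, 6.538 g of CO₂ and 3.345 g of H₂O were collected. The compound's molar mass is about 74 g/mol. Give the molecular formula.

C4H10O

mol C = 6.538 g CO₂ ÷ 44.009 g/mol = 0.14856 mol
mol H = 2 × 3.345 g H₂O ÷ 18.015 g/mol = 0.37136 mol
mass O = 2.753 − (1.7844 + 0.37433) = 0.59431 g → mol O = 0.59431 ÷ 15.999 = 0.037147 mol
Divide by the smallest (0.037147 mol): C 3.999, H 9.997, O 1.000
Empirical formula: C4H10O
Empirical-formula mass = 74.12 g/mol; 74 ÷ 74.12 ≈ 1, so the molecular formula is C4H10O.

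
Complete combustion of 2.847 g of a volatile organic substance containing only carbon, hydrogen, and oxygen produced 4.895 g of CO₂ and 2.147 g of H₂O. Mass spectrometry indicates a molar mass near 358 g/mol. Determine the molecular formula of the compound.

mol C = 4.895 g CO₂ ÷ 44.009 g/mol = 0.11123 mol
mol H = 2 × 2.147 g H₂O ÷ 18.015 g/mol = 0.23836 mol
mass O = 2.847 − (1.3360 + 0.24026) = 1.2708 g → mol O = 1.2708 ÷ 15.999 = 0.079429 mol
Divide by the smallest (0.079429 mol): C 1.400, H 3.001, O 1.000
Multiplying each by 5 gives whole numbers: C 7.00, H 15.00, O 5.00
Empirical formula: C7H15O5
Empirical-formula mass = 179.19 g/mol; 358 ÷ 179.19 ≈ 2, so the molecular formula is C14H30O10.

C14H30O10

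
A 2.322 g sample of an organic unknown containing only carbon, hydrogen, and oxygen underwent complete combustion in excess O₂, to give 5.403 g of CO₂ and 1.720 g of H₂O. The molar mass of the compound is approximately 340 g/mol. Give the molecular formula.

C18H28O6

mol C = 5.403 g CO₂ ÷ 44.009 g/mol = 0.12277 mol
mol H = 2 × 1.720 g H₂O ÷ 18.015 g/mol = 0.19095 mol
mass O = 2.322 − (1.4746 + 0.19248) = 0.65493 g → mol O = 0.65493 ÷ 15.999 = 0.040935 mol
Divide by the smallest (0.040935 mol): C 2.999, H 4.665, O 1.000
Multiplying each by 3 gives whole numbers: C 9.00, H 13.99, O 3.00
Empirical formula: C9H14O3
Empirical-formula mass = 170.21 g/mol; 340 ÷ 170.21 ≈ 2, so the molecular formula is C18H28O6.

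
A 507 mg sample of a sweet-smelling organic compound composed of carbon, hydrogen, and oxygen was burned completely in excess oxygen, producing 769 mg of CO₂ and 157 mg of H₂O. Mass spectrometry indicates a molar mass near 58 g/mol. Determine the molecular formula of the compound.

C2H2O2

mol C = 0.769 g CO₂ ÷ 44.009 g/mol = 0.01747 mol
mol H = 2 × 0.157 g H₂O ÷ 18.015 g/mol = 0.01743 mol
mass O = 0.507 − (0.2099 + 0.01757) = 0.2796 g → mol O = 0.2796 ÷ 15.999 = 0.01747 mol
Divide by the smallest (0.01743 mol): C 1.003, H 1.000, O 1.002
Empirical formula: CHO
Empirical-formula mass = 29.02 g/mol; 58 ÷ 29.02 ≈ 2, so the molecular formula is C2H2O2.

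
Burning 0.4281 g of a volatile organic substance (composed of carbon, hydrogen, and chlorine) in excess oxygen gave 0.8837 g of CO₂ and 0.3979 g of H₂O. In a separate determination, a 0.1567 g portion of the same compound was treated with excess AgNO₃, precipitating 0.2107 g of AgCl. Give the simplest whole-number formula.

C5H11Cl

mol C = 0.8837 g CO₂ ÷ 44.009 g/mol = 0.020080 mol
mol H = 2 × 0.3979 g H₂O ÷ 18.015 g/mol = 0.044174 mol
From the AgCl data: mol Cl per gram of compound = (0.2107 ÷ 143.318) ÷ 0.1567 = 0.0093820 mol/g, so in the 0.4281 g combustion sample mol Cl = 0.0040164 mol
Divide by the smallest (0.0040164 mol): C 4.999, H 10.998, Cl 1.000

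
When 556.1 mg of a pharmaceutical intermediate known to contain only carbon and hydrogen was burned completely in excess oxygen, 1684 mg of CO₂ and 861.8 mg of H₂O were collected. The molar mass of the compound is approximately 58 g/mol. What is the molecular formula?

mol C = 1.684 g CO₂ ÷ 44.009 g/mol = 0.038265 mol
mol H = 2 × 0.8618 g H₂O ÷ 18.015 g/mol = 0.095676 mol
Divide by the smallest (0.038265 mol): C 1.000, H 2.500
Multiplying each by 2 gives whole numbers: C 2.00, H 5.00
Empirical formula: C2H5
Empirical-formula mass = 29.06 g/mol; 58 ÷ 29.06 ≈ 2, so the molecular formula is C4H10.

C4H10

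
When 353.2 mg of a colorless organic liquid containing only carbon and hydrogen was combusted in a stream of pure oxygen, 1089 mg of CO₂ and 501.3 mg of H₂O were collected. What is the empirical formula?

C4H9

mol C = 1.089 g CO₂ ÷ 44.009 g/mol = 0.024745 mol
mol H = 2 × 0.5013 g H₂O ÷ 18.015 g/mol = 0.055654 mol
Divide by the smallest (0.024745 mol): C 1.000, H 2.249
Multiplying each by 4 gives whole numbers: C 4.00, H 9.00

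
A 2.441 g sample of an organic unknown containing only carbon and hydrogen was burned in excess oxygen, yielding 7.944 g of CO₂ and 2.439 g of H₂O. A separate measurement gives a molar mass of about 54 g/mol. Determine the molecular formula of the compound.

mol C = 7.944 g CO₂ ÷ 44.009 g/mol = 0.18051 mol
mol H = 2 × 2.439 g H₂O ÷ 18.015 g/mol = 0.27077 mol
Divide by the smallest (0.18051 mol): C 1.000, H 1.500
Multiplying each by 2 gives whole numbers: C 2.00, H 3.00
Empirical formula: C2H3
Empirical-formula mass = 27.05 g/mol; 54 ÷ 27.05 ≈ 2, so the molecular formula is C4H6.

C4H6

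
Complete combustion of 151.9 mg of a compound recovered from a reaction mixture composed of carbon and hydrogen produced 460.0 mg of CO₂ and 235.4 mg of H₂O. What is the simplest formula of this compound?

mol C = 0.4600 g CO₂ ÷ 44.009 g/mol = 0.010452 mol
mol H = 2 × 0.2354 g H₂O ÷ 18.015 g/mol = 0.026134 mol
Divide by the smallest (0.010452 mol): C 1.000, H 2.500
Multiplying each by 2 gives whole numbers: C 2.00, H 5.00

C2H5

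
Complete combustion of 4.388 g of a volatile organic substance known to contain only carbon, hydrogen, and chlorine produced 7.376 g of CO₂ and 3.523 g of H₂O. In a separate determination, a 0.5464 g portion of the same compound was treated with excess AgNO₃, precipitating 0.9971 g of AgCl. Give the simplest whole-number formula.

mol C = 7.376 g CO₂ ÷ 44.009 g/mol = 0.16760 mol
mol H = 2 × 3.523 g H₂O ÷ 18.015 g/mol = 0.39112 mol
From the AgCl data: mol Cl per gram of compound = (0.9971 ÷ 143.318) ÷ 0.5464 = 0.012733 mol/g, so in the 4.388 g combustion sample mol Cl = 0.055872 mol
Divide by the smallest (0.055872 mol): C 3.000, H 7.000, Cl 1.000

C3H7Cl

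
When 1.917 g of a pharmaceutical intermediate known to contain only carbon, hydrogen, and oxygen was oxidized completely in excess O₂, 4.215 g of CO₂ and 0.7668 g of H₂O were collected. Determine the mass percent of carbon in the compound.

60.01%

mol C = 4.215 g CO₂ ÷ 44.009 g/mol = 0.095776 mol
mol H = 2 × 0.7668 g H₂O ÷ 18.015 g/mol = 0.085129 mol
mass O = 1.917 − (1.1504 + 0.085810) = 0.68083 g → mol O = 0.68083 ÷ 15.999 = 0.042554 mol
mass % C = 1.1504 g ÷ 1.917 g × 100%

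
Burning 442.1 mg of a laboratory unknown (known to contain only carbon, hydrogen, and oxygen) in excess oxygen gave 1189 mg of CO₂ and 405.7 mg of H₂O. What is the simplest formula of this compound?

mol C = 1.189 g CO₂ ÷ 44.009 g/mol = 0.027017 mol
mol H = 2 × 0.4057 g H₂O ÷ 18.015 g/mol = 0.045040 mol
mass O = 0.4421 − (0.32450 + 0.045401) = 0.072196 g → mol O = 0.072196 ÷ 15.999 = 0.0045125 mol
Divide by the smallest (0.0045125 mol): C 5.987, H 9.981, O 1.000

C6H10O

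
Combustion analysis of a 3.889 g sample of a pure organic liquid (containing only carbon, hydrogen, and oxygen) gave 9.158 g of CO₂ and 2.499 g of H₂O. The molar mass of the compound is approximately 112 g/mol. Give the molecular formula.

mol C = 9.158 g CO₂ ÷ 44.009 g/mol = 0.20809 mol
mol H = 2 × 2.499 g H₂O ÷ 18.015 g/mol = 0.27744 mol
mass O = 3.889 − (2.4994 + 0.27965) = 1.1099 g → mol O = 1.1099 ÷ 15.999 = 0.069375 mol
Divide by the smallest (0.069375 mol): C 3.000, H 3.999, O 1.000
Empirical formula: C3H4O
Empirical-formula mass = 56.06 g/mol; 112 ÷ 56.06 ≈ 2, so the molecular formula is C6H8O2.

C6H8O2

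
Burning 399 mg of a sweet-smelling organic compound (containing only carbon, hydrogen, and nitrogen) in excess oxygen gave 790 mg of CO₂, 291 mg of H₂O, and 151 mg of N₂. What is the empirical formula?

mol C = 0.790 g CO₂ ÷ 44.009 g/mol = 0.01795 mol
mol H = 2 × 0.291 g H₂O ÷ 18.015 g/mol = 0.03231 mol
mol N = 2 × 0.151 g N₂ ÷ 28.014 g/mol = 0.01078 mol
Divide by the smallest (0.01078 mol): C 1.665, H 2.997, N 1.000
Multiplying each by 3 gives whole numbers: C 5.00, H 8.99, N 3.00

C5H9N3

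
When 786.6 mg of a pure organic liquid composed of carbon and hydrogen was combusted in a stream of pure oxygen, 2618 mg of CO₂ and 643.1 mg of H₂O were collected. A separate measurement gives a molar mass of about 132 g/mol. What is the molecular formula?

C10H12

mol C = 2.618 g CO₂ ÷ 44.009 g/mol = 0.059488 mol
mol H = 2 × 0.6431 g H₂O ÷ 18.015 g/mol = 0.071396 mol
Divide by the smallest (0.059488 mol): C 1.000, H 1.200
Multiplying each by 5 gives whole numbers: C 5.00, H 6.00
Empirical formula: C5H6
Empirical-formula mass = 66.10 g/mol; 132 ÷ 66.10 ≈ 2, so the molecular formula is C10H12.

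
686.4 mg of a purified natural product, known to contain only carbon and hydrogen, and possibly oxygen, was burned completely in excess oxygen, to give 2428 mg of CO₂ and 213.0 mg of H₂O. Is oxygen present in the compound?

mol C = 2.428 g CO₂ ÷ 44.009 g/mol = 0.055171 mol
mol H = 2 × 0.2130 g H₂O ÷ 18.015 g/mol = 0.023647 mol
C and H together account for 0.68649 g — essentially the entire 0.6864 g sample — so the compound contains no oxygen.

no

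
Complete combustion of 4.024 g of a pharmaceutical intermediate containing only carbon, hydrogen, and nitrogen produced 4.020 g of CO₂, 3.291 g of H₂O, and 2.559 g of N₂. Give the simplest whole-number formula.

CH4N2

mol C = 4.020 g CO₂ ÷ 44.009 g/mol = 0.091345 mol
mol H = 2 × 3.291 g H₂O ÷ 18.015 g/mol = 0.36536 mol
mol N = 2 × 2.559 g N₂ ÷ 28.014 g/mol = 0.18269 mol
Divide by the smallest (0.091345 mol): C 1.000, H 4.000, N 2.000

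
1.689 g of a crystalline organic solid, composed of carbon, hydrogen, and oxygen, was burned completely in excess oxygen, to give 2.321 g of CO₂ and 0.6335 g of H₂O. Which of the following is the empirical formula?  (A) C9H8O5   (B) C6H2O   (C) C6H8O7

mol C = 2.321 g CO₂ ÷ 44.009 g/mol = 0.052739 mol
mol H = 2 × 0.6335 g H₂O ÷ 18.015 g/mol = 0.070330 mol
mass O = 1.689 − (0.63345 + 0.070893) = 0.98466 g → mol O = 0.98466 ÷ 15.999 = 0.061545 mol
Divide by the smallest (0.052739 mol): C 1.000, H 1.334, O 1.167
Multiplying each by 6 gives whole numbers: C 6.00, H 8.00, O 7.00

(C) C6H8O7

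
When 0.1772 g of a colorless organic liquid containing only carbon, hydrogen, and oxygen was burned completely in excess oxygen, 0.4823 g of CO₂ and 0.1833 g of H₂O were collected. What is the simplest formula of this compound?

mol C = 0.4823 g CO₂ ÷ 44.009 g/mol = 0.010959 mol
mol H = 2 × 0.1833 g H₂O ÷ 18.015 g/mol = 0.020350 mol
mass O = 0.1772 − (0.13163 + 0.020513) = 0.025057 g → mol O = 0.025057 ÷ 15.999 = 0.0015662 mol
Divide by the smallest (0.0015662 mol): C 6.997, H 12.993, O 1.000

C7H13O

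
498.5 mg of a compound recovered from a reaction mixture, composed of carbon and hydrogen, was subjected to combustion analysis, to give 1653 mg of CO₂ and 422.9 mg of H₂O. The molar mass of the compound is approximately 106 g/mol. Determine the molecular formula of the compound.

mol C = 1.653 g CO₂ ÷ 44.009 g/mol = 0.037560 mol
mol H = 2 × 0.4229 g H₂O ÷ 18.015 g/mol = 0.046950 mol
Divide by the smallest (0.037560 mol): C 1.000, H 1.250
Multiplying each by 4 gives whole numbers: C 4.00, H 5.00
Empirical formula: C4H5
Empirical-formula mass = 53.08 g/mol; 106 ÷ 53.08 ≈ 2, so the molecular formula is C8H10.

C8H10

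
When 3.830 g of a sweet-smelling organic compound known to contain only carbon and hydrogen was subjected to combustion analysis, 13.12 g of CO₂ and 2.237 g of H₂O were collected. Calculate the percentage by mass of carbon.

93.49%

mol C = 13.12 g CO₂ ÷ 44.009 g/mol = 0.29812 mol
mol H = 2 × 2.237 g H₂O ÷ 18.015 g/mol = 0.24835 mol
mass % C = 3.5807 g ÷ 3.830 g × 100%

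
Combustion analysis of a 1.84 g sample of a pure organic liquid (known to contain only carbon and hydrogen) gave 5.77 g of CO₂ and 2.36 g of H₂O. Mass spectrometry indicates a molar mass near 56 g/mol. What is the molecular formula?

mol C = 5.77 g CO₂ ÷ 44.009 g/mol = 0.1311 mol
mol H = 2 × 2.36 g H₂O ÷ 18.015 g/mol = 0.2620 mol
Divide by the smallest (0.1311 mol): C 1.000, H 1.998
Empirical formula: CH2
Empirical-formula mass = 14.03 g/mol; 56 ÷ 14.03 ≈ 4, so the molecular formula is C4H8.

C4H8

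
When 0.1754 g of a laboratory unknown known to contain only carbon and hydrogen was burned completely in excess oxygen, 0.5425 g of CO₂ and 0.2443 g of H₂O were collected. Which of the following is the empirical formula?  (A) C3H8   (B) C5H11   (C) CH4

(B) C5H11

mol C = 0.5425 g CO₂ ÷ 44.009 g/mol = 0.012327 mol
mol H = 2 × 0.2443 g H₂O ÷ 18.015 g/mol = 0.027122 mol
Divide by the smallest (0.012327 mol): C 1.000, H 2.200
Multiplying each by 5 gives whole numbers: C 5.00, H 11.00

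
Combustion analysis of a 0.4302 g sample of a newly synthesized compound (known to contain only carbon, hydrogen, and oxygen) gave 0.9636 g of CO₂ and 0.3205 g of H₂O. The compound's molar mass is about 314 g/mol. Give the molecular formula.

mol C = 0.9636 g CO₂ ÷ 44.009 g/mol = 0.021896 mol
mol H = 2 × 0.3205 g H₂O ÷ 18.015 g/mol = 0.035581 mol
mass O = 0.4302 − (0.26299 + 0.035866) = 0.13135 g → mol O = 0.13135 ÷ 15.999 = 0.0082097 mol
Divide by the smallest (0.0082097 mol): C 2.667, H 4.334, O 1.000
Multiplying each by 3 gives whole numbers: C 8.00, H 13.00, O 3.00
Empirical formula: C8H13O3
Empirical-formula mass = 157.19 g/mol; 314 ÷ 157.19 ≈ 2, so the molecular formula is C16H26O6.

C16H26O6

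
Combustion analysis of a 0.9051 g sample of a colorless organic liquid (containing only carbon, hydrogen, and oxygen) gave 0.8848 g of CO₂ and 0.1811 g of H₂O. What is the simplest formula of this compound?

mol C = 0.8848 g CO₂ ÷ 44.009 g/mol = 0.020105 mol
mol H = 2 × 0.1811 g H₂O ÷ 18.015 g/mol = 0.020105 mol
mass O = 0.9051 − (0.24148 + 0.020266) = 0.64335 g → mol O = 0.64335 ÷ 15.999 = 0.040212 mol
Divide by the smallest (0.020105 mol): C 1.000, H 1.000, O 2.000

CHO2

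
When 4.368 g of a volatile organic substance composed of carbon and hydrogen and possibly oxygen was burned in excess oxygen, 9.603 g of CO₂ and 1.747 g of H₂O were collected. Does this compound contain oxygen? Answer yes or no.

yes

mol C = 9.603 g CO₂ ÷ 44.009 g/mol = 0.21821 mol
mol H = 2 × 1.747 g H₂O ÷ 18.015 g/mol = 0.19395 mol
C and H account for only 2.8164 g of the 4.368 g sample; the remaining 1.5516 g must be oxygen.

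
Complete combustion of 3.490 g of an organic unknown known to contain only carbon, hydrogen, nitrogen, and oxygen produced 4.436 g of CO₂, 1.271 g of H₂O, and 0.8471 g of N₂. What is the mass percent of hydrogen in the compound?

mol C = 4.436 g CO₂ ÷ 44.009 g/mol = 0.10080 mol
mol H = 2 × 1.271 g H₂O ÷ 18.015 g/mol = 0.14110 mol
mol N = 2 × 0.8471 g N₂ ÷ 28.014 g/mol = 0.060477 mol
mass O = 3.490 − (1.2107 + 0.14223 + 0.84710) = 1.2900 g → mol O = 1.2900 ÷ 15.999 = 0.080629 mol
mass % H = 0.14223 g ÷ 3.490 g × 100%

4.08%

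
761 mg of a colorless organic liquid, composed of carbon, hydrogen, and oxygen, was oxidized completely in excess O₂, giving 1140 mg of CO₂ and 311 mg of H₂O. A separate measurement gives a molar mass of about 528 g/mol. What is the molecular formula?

mol C = 1.14 g CO₂ ÷ 44.009 g/mol = 0.02590 mol
mol H = 2 × 0.311 g H₂O ÷ 18.015 g/mol = 0.03453 mol
mass O = 0.761 − (0.3111 + 0.03480) = 0.4151 g → mol O = 0.4151 ÷ 15.999 = 0.02594 mol
Divide by the smallest (0.02590 mol): C 1.000, H 1.333, O 1.002
Multiplying each by 3 gives whole numbers: C 3.00, H 4.00, O 3.00
Empirical formula: C3H4O3
Empirical-formula mass = 88.06 g/mol; 528 ÷ 88.06 ≈ 6, so the molecular formula is C18H24O18.

C18H24O18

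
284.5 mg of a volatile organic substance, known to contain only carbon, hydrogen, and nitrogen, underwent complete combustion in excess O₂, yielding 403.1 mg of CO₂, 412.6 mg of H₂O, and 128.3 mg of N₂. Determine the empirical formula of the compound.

mol C = 0.4031 g CO₂ ÷ 44.009 g/mol = 0.0091595 mol
mol H = 2 × 0.4126 g H₂O ÷ 18.015 g/mol = 0.045806 mol
mol N = 2 × 0.1283 g N₂ ÷ 28.014 g/mol = 0.0091597 mol
Divide by the smallest (0.0091595 mol): C 1.000, H 5.001, N 1.000

CH5N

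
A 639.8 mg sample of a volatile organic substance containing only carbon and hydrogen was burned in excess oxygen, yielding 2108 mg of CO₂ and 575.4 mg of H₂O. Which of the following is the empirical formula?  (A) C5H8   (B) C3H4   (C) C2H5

(B) C3H4

mol C = 2.108 g CO₂ ÷ 44.009 g/mol = 0.047899 mol
mol H = 2 × 0.5754 g H₂O ÷ 18.015 g/mol = 0.063880 mol
Divide by the smallest (0.047899 mol): C 1.000, H 1.334
Multiplying each by 3 gives whole numbers: C 3.00, H 4.00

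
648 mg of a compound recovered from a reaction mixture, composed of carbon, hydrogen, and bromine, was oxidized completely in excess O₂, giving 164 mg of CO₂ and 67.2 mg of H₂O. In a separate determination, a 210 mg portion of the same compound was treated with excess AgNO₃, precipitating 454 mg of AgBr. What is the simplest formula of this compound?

CH2Br2

mol C = 0.164 g CO₂ ÷ 44.009 g/mol = 0.003727 mol
mol H = 2 × 0.0672 g H₂O ÷ 18.015 g/mol = 0.007460 mol
From the AgBr data: mol Br per gram of compound = (0.454 ÷ 187.772) ÷ 0.210 = 0.01151 mol/g, so in the 0.648 g combustion sample mol Br = 0.007461 mol
Divide by the smallest (0.003727 mol): C 1.000, H 2.002, Br 2.002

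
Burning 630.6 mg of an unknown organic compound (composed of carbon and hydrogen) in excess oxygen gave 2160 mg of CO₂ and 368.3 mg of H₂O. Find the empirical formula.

mol C = 2.160 g CO₂ ÷ 44.009 g/mol = 0.049081 mol
mol H = 2 × 0.3683 g H₂O ÷ 18.015 g/mol = 0.040888 mol
Divide by the smallest (0.040888 mol): C 1.200, H 1.000
Multiplying each by 5 gives whole numbers: C 6.00, H 5.00

C6H5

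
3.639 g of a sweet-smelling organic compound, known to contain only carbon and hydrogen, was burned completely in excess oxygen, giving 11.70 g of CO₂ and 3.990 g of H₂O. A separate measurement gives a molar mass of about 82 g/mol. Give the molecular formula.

mol C = 11.70 g CO₂ ÷ 44.009 g/mol = 0.26585 mol
mol H = 2 × 3.990 g H₂O ÷ 18.015 g/mol = 0.44296 mol
Divide by the smallest (0.26585 mol): C 1.000, H 1.666
Multiplying each by 3 gives whole numbers: C 3.00, H 5.00
Empirical formula: C3H5
Empirical-formula mass = 41.07 g/mol; 82 ÷ 41.07 ≈ 2, so the molecular formula is C6H10.

C6H10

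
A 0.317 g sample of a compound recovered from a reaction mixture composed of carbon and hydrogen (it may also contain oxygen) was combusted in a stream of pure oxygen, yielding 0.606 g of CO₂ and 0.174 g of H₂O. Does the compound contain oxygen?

mol C = 0.606 g CO₂ ÷ 44.009 g/mol = 0.01377 mol
mol H = 2 × 0.174 g H₂O ÷ 18.015 g/mol = 0.01932 mol
C and H account for only 0.1849 g of the 0.317 g sample; the remaining 0.1321 g must be oxygen.

yes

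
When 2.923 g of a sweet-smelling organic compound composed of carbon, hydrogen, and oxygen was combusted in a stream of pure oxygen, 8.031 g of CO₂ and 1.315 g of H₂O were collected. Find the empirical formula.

C5H4O

mol C = 8.031 g CO₂ ÷ 44.009 g/mol = 0.18249 mol
mol H = 2 × 1.315 g H₂O ÷ 18.015 g/mol = 0.14599 mol
mass O = 2.923 − (2.1918 + 0.14716) = 0.58401 g → mol O = 0.58401 ÷ 15.999 = 0.036503 mol
Divide by the smallest (0.036503 mol): C 4.999, H 3.999, O 1.000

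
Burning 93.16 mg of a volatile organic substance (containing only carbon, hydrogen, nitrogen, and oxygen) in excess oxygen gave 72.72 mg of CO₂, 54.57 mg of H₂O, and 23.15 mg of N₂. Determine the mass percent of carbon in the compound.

mol C = 0.07272 g CO₂ ÷ 44.009 g/mol = 0.0016524 mol
mol H = 2 × 0.05457 g H₂O ÷ 18.015 g/mol = 0.0060583 mol
mol N = 2 × 0.02315 g N₂ ÷ 28.014 g/mol = 0.0016527 mol
mass O = 0.09316 − (0.019847 + 0.0061068 + 0.023150) = 0.044056 g → mol O = 0.044056 ÷ 15.999 = 0.0027537 mol
mass % C = 0.019847 g ÷ 0.09316 g × 100%

21.30%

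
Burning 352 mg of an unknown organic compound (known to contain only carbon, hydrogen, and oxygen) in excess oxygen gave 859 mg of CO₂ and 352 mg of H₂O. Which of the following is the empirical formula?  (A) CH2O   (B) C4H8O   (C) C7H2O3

mol C = 0.859 g CO₂ ÷ 44.009 g/mol = 0.01952 mol
mol H = 2 × 0.352 g H₂O ÷ 18.015 g/mol = 0.03908 mol
mass O = 0.352 − (0.2344 + 0.03939) = 0.07817 g → mol O = 0.07817 ÷ 15.999 = 0.004886 mol
Divide by the smallest (0.004886 mol): C 3.995, H 7.998, O 1.000

(B) C4H8O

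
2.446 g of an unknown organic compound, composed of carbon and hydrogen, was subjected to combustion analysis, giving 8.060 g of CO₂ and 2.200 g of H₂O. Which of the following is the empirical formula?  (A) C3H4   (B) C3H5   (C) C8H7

(A) C3H4

mol C = 8.060 g CO₂ ÷ 44.009 g/mol = 0.18314 mol
mol H = 2 × 2.200 g H₂O ÷ 18.015 g/mol = 0.24424 mol
Divide by the smallest (0.18314 mol): C 1.000, H 1.334
Multiplying each by 3 gives whole numbers: C 3.00, H 4.00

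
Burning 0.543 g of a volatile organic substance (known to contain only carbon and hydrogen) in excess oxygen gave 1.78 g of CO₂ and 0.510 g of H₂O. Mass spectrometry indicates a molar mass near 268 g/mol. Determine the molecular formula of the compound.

mol C = 1.78 g CO₂ ÷ 44.009 g/mol = 0.04045 mol
mol H = 2 × 0.510 g H₂O ÷ 18.015 g/mol = 0.05662 mol
Divide by the smallest (0.04045 mol): C 1.000, H 1.400
Multiplying each by 5 gives whole numbers: C 5.00, H 7.00
Empirical formula: C5H7
Empirical-formula mass = 67.11 g/mol; 268 ÷ 67.11 ≈ 4, so the molecular formula is C20H28.

C20H28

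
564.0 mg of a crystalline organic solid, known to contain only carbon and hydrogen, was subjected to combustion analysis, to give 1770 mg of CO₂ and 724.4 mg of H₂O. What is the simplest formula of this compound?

mol C = 1.770 g CO₂ ÷ 44.009 g/mol = 0.040219 mol
mol H = 2 × 0.7244 g H₂O ÷ 18.015 g/mol = 0.080422 mol
Divide by the smallest (0.040219 mol): C 1.000, H 2.000

CH2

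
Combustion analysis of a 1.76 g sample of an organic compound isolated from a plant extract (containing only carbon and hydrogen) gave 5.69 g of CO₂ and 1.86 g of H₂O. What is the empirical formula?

mol C = 5.69 g CO₂ ÷ 44.009 g/mol = 0.1293 mol
mol H = 2 × 1.86 g H₂O ÷ 18.015 g/mol = 0.2065 mol
Divide by the smallest (0.1293 mol): C 1.000, H 1.597
Multiplying each by 5 gives whole numbers: C 5.00, H 7.99

C5H8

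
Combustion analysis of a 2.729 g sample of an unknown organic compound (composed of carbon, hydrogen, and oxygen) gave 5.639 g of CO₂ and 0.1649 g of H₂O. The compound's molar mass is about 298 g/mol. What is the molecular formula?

C14H2O8

mol C = 5.639 g CO₂ ÷ 44.009 g/mol = 0.12813 mol
mol H = 2 × 0.1649 g H₂O ÷ 18.015 g/mol = 0.018307 mol
mass O = 2.729 − (1.5390 + 0.018453) = 1.1715 g → mol O = 1.1715 ÷ 15.999 = 0.073226 mol
Divide by the smallest (0.018307 mol): C 6.999, H 1.000, O 4.000
Empirical formula: C7HO4
Empirical-formula mass = 149.08 g/mol; 298 ÷ 149.08 ≈ 2, so the molecular formula is C14H2O8.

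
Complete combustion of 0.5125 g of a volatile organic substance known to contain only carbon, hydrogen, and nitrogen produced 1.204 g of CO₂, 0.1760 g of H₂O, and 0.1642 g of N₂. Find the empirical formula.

C7H5N3

mol C = 1.204 g CO₂ ÷ 44.009 g/mol = 0.027358 mol
mol H = 2 × 0.1760 g H₂O ÷ 18.015 g/mol = 0.019539 mol
mol N = 2 × 0.1642 g N₂ ÷ 28.014 g/mol = 0.011723 mol
Divide by the smallest (0.011723 mol): C 2.334, H 1.667, N 1.000
Multiplying each by 3 gives whole numbers: C 7.00, H 5.00, N 3.00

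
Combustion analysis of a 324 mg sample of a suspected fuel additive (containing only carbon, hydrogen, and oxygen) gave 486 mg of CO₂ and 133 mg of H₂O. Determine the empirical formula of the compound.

mol C = 0.486 g CO₂ ÷ 44.009 g/mol = 0.01104 mol
mol H = 2 × 0.133 g H₂O ÷ 18.015 g/mol = 0.01477 mol
mass O = 0.324 − (0.1326 + 0.01488) = 0.1765 g → mol O = 0.1765 ÷ 15.999 = 0.01103 mol
Divide by the smallest (0.01103 mol): C 1.001, H 1.339, O 1.000
Multiplying each by 3 gives whole numbers: C 3.00, H 4.02, O 3.00

C3H4O3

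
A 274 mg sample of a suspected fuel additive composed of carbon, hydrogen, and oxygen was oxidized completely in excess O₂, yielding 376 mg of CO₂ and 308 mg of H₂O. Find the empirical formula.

CH4O

mol C = 0.376 g CO₂ ÷ 44.009 g/mol = 0.008544 mol
mol H = 2 × 0.308 g H₂O ÷ 18.015 g/mol = 0.03419 mol
mass O = 0.274 − (0.1026 + 0.03447) = 0.1369 g → mol O = 0.1369 ÷ 15.999 = 0.008558 mol
Divide by the smallest (0.008544 mol): C 1.000, H 4.002, O 1.002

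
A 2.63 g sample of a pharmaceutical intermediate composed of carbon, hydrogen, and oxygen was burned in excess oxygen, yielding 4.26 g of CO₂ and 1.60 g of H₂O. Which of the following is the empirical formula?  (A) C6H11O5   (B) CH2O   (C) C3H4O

mol C = 4.26 g CO₂ ÷ 44.009 g/mol = 0.09680 mol
mol H = 2 × 1.60 g H₂O ÷ 18.015 g/mol = 0.1776 mol
mass O = 2.63 − (1.163 + 0.1791) = 1.288 g → mol O = 1.288 ÷ 15.999 = 0.08052 mol
Divide by the smallest (0.08052 mol): C 1.202, H 2.206, O 1.000
Multiplying each by 5 gives whole numbers: C 6.01, H 11.03, O 5.00

(A) C6H11O5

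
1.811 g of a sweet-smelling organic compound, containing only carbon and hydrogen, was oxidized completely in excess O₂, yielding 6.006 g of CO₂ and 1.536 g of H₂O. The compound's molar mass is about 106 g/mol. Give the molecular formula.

C8H10

mol C = 6.006 g CO₂ ÷ 44.009 g/mol = 0.13647 mol
mol H = 2 × 1.536 g H₂O ÷ 18.015 g/mol = 0.17052 mol
Divide by the smallest (0.13647 mol): C 1.000, H 1.250
Multiplying each by 4 gives whole numbers: C 4.00, H 5.00
Empirical formula: C4H5
Empirical-formula mass = 53.08 g/mol; 106 ÷ 53.08 ≈ 2, so the molecular formula is C8H10.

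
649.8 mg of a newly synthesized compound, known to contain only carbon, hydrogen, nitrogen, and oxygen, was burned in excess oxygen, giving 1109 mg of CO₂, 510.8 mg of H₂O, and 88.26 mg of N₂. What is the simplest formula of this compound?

C4H9NO2

mol C = 1.109 g CO₂ ÷ 44.009 g/mol = 0.025199 mol
mol H = 2 × 0.5108 g H₂O ÷ 18.015 g/mol = 0.056708 mol
mol N = 2 × 0.08826 g N₂ ÷ 28.014 g/mol = 0.0063011 mol
mass O = 0.6498 − (0.30267 + 0.057162 + 0.088260) = 0.20171 g → mol O = 0.20171 ÷ 15.999 = 0.012608 mol
Divide by the smallest (0.0063011 mol): C 3.999, H 9.000, N 1.000, O 2.001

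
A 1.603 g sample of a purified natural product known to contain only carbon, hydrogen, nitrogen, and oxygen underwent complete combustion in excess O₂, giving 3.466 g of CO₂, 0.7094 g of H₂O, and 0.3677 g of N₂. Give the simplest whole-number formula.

C6H6N2O

mol C = 3.466 g CO₂ ÷ 44.009 g/mol = 0.078757 mol
mol H = 2 × 0.7094 g H₂O ÷ 18.015 g/mol = 0.078757 mol
mol N = 2 × 0.3677 g N₂ ÷ 28.014 g/mol = 0.026251 mol
mass O = 1.603 − (0.94595 + 0.079387 + 0.36770) = 0.20997 g → mol O = 0.20997 ÷ 15.999 = 0.013124 mol
Divide by the smallest (0.013124 mol): C 6.001, H 6.001, N 2.000, O 1.000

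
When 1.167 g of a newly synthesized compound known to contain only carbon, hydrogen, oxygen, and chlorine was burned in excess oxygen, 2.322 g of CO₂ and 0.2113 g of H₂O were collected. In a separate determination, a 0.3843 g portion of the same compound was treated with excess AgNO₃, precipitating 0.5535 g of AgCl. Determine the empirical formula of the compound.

C9H4Cl2O

mol C = 2.322 g CO₂ ÷ 44.009 g/mol = 0.052762 mol
mol H = 2 × 0.2113 g H₂O ÷ 18.015 g/mol = 0.023458 mol
From the AgCl data: mol Cl per gram of compound = (0.5535 ÷ 143.318) ÷ 0.3843 = 0.010050 mol/g, so in the 1.167 g combustion sample mol Cl = 0.011728 mol
mass O = 1.167 − (0.63372 + 0.023646 + 0.41575) = 0.093879 g → mol O = 0.093879 ÷ 15.999 = 0.0058678 mol
Divide by the smallest (0.0058678 mol): C 8.992, H 3.998, Cl 1.999, O 1.000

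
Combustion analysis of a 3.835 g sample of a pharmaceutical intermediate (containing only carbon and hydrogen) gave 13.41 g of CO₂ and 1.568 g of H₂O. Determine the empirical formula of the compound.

mol C = 13.41 g CO₂ ÷ 44.009 g/mol = 0.30471 mol
mol H = 2 × 1.568 g H₂O ÷ 18.015 g/mol = 0.17408 mol
Divide by the smallest (0.17408 mol): C 1.750, H 1.000
Multiplying each by 4 gives whole numbers: C 7.00, H 4.00

C7H4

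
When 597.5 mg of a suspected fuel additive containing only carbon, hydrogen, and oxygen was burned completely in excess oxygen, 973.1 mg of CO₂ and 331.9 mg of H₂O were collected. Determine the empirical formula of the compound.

mol C = 0.9731 g CO₂ ÷ 44.009 g/mol = 0.022111 mol
mol H = 2 × 0.3319 g H₂O ÷ 18.015 g/mol = 0.036847 mol
mass O = 0.5975 − (0.26558 + 0.037142) = 0.29478 g → mol O = 0.29478 ÷ 15.999 = 0.018425 mol
Divide by the smallest (0.018425 mol): C 1.200, H 2.000, O 1.000
Multiplying each by 5 gives whole numbers: C 6.00, H 10.00, O 5.00

C6H10O5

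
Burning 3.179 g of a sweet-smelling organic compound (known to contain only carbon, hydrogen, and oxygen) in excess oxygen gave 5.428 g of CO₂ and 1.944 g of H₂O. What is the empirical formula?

C4H7O3

mol C = 5.428 g CO₂ ÷ 44.009 g/mol = 0.12334 mol
mol H = 2 × 1.944 g H₂O ÷ 18.015 g/mol = 0.21582 mol
mass O = 3.179 − (1.4814 + 0.21755) = 1.4800 g → mol O = 1.4800 ÷ 15.999 = 0.092508 mol
Divide by the smallest (0.092508 mol): C 1.333, H 2.333, O 1.000
Multiplying each by 3 gives whole numbers: C 4.00, H 7.00, O 3.00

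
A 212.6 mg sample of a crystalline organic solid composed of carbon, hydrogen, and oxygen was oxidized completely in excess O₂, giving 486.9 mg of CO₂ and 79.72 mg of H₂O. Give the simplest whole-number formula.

mol C = 0.4869 g CO₂ ÷ 44.009 g/mol = 0.011064 mol
mol H = 2 × 0.07972 g H₂O ÷ 18.015 g/mol = 0.0088504 mol
mass O = 0.2126 − (0.13289 + 0.0089212) = 0.070793 g → mol O = 0.070793 ÷ 15.999 = 0.0044249 mol
Divide by the smallest (0.0044249 mol): C 2.500, H 2.000, O 1.000
Multiplying each by 2 gives whole numbers: C 5.00, H 4.00, O 2.00

C5H4O2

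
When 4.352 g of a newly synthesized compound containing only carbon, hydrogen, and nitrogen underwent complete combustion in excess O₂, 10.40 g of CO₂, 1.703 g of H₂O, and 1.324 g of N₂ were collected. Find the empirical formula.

mol C = 10.40 g CO₂ ÷ 44.009 g/mol = 0.23632 mol
mol H = 2 × 1.703 g H₂O ÷ 18.015 g/mol = 0.18906 mol
mol N = 2 × 1.324 g N₂ ÷ 28.014 g/mol = 0.094524 mol
Divide by the smallest (0.094524 mol): C 2.500, H 2.000, N 1.000
Multiplying each by 2 gives whole numbers: C 5.00, H 4.00, N 2.00

C5H4N2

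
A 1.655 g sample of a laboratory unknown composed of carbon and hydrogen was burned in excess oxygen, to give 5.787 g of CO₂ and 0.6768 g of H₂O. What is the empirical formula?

C7H4

mol C = 5.787 g CO₂ ÷ 44.009 g/mol = 0.13150 mol
mol H = 2 × 0.6768 g H₂O ÷ 18.015 g/mol = 0.075137 mol
Divide by the smallest (0.075137 mol): C 1.750, H 1.000
Multiplying each by 4 gives whole numbers: C 7.00, H 4.00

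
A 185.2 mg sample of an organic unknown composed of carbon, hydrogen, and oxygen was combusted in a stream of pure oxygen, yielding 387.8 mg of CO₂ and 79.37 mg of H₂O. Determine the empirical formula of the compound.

mol C = 0.3878 g CO₂ ÷ 44.009 g/mol = 0.0088118 mol
mol H = 2 × 0.07937 g H₂O ÷ 18.015 g/mol = 0.0088115 mol
mass O = 0.1852 − (0.10584 + 0.0088820) = 0.070479 g → mol O = 0.070479 ÷ 15.999 = 0.0044052 mol
Divide by the smallest (0.0044052 mol): C 2.000, H 2.000, O 1.000

C2H2O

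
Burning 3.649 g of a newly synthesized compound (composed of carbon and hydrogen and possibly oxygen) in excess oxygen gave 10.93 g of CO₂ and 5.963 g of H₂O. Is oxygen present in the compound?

no

mol C = 10.93 g CO₂ ÷ 44.009 g/mol = 0.24836 mol
mol H = 2 × 5.963 g H₂O ÷ 18.015 g/mol = 0.66200 mol
C and H together account for 3.6503 g — essentially the entire 3.649 g sample — so the compound contains no oxygen.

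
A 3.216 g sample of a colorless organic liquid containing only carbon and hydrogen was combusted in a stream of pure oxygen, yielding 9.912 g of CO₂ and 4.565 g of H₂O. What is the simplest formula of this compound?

mol C = 9.912 g CO₂ ÷ 44.009 g/mol = 0.22523 mol
mol H = 2 × 4.565 g H₂O ÷ 18.015 g/mol = 0.50680 mol
Divide by the smallest (0.22523 mol): C 1.000, H 2.250
Multiplying each by 4 gives whole numbers: C 4.00, H 9.00

C4H9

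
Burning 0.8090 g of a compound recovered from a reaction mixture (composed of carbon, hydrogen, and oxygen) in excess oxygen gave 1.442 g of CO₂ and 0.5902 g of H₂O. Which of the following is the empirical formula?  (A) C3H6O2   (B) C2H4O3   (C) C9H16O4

mol C = 1.442 g CO₂ ÷ 44.009 g/mol = 0.032766 mol
mol H = 2 × 0.5902 g H₂O ÷ 18.015 g/mol = 0.065523 mol
mass O = 0.8090 − (0.39355 + 0.066047) = 0.34940 g → mol O = 0.34940 ÷ 15.999 = 0.021839 mol
Divide by the smallest (0.021839 mol): C 1.500, H 3.000, O 1.000
Multiplying each by 2 gives whole numbers: C 3.00, H 6.00, O 2.00

(A) C3H6O2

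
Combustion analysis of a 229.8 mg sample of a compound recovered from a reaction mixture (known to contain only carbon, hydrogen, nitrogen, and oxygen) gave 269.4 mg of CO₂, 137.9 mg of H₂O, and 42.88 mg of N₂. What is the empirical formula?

mol C = 0.2694 g CO₂ ÷ 44.009 g/mol = 0.0061215 mol
mol H = 2 × 0.1379 g H₂O ÷ 18.015 g/mol = 0.015309 mol
mol N = 2 × 0.04288 g N₂ ÷ 28.014 g/mol = 0.0030613 mol
mass O = 0.2298 − (0.073525 + 0.015432 + 0.042880) = 0.097963 g → mol O = 0.097963 ÷ 15.999 = 0.0061231 mol
Divide by the smallest (0.0030613 mol): C 2.000, H 5.001, N 1.000, O 2.000

C2H5NO2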